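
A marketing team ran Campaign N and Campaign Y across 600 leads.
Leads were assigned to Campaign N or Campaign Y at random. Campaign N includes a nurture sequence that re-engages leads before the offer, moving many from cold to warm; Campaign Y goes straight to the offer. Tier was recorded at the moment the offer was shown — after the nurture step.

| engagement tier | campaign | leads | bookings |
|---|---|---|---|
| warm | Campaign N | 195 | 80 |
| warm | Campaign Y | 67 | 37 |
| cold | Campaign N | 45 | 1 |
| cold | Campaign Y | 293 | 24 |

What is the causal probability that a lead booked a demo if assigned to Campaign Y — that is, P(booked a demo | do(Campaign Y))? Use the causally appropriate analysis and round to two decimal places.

0.17

Engagement tier is recorded after the campaign and is itself shifted by it — it sits on the causal path from campaign to outcome. Conditioning on a mediator would strip out part of the effect we want; the pooled comparison gives the total causal effect.
So P(outcome | do(Campaign Y)) is just the pooled rate for Campaign Y: 61/360 = 0.169.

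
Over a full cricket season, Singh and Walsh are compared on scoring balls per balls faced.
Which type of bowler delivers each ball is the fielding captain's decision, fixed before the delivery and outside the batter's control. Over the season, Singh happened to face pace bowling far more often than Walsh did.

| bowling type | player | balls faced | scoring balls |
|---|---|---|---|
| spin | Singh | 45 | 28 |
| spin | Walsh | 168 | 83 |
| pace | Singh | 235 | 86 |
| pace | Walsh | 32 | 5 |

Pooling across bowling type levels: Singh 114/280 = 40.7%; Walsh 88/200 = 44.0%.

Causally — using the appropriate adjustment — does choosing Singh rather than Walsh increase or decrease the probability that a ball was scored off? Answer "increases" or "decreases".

increases

Within every bowling type level Singh has the higher rate, yet pooled Walsh does — Simpson's reversal.
Since bowling type is a pre-existing factor (not a product of the player) and it affects the outcome on its own, it is a confounder. The stratified rates, not the pooled rate, identify the causal effect.
Within each level — spin: 62.2% vs 49.4%; pace: 36.6% vs 15.6% — Singh is higher every time.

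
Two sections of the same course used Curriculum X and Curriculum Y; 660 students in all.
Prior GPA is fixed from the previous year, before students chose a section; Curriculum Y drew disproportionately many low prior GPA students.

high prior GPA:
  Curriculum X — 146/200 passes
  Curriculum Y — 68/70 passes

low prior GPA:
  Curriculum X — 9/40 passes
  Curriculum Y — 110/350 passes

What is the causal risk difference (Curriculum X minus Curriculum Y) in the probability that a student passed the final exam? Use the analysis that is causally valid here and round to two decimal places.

Nothing the teaching method does changes prior GPA band; the imbalance is an allocation artefact. With prior GPA band also predicting the outcome, the pooled figure is confounded, and the within-stratum comparison is the causal one.
Adjusting over the population distribution of prior GPA band: 0.409·(0.730−0.971) + 0.591·(0.225−0.314) = -0.152.

-0.15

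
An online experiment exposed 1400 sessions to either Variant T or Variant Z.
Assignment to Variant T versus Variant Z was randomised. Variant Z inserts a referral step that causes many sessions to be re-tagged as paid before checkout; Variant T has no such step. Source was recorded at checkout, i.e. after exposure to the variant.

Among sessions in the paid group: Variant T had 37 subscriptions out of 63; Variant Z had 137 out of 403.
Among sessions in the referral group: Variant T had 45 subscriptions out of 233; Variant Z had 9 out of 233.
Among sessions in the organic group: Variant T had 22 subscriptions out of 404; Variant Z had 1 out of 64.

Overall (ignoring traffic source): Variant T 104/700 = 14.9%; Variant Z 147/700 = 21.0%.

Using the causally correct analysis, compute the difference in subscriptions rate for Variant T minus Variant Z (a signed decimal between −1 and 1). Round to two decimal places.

-0.06

The traffic source-specific comparison favours Variant T throughout, but the pooled figures favour Variant Z. The question is whether to condition on traffic source.
The distribution of traffic source is itself part of what the variant does — it is an intermediate outcome. Holding it fixed would remove that part of the effect; the total effect is the pooled difference.
The causal difference is the pooled difference: 0.149 − 0.210 = -0.061.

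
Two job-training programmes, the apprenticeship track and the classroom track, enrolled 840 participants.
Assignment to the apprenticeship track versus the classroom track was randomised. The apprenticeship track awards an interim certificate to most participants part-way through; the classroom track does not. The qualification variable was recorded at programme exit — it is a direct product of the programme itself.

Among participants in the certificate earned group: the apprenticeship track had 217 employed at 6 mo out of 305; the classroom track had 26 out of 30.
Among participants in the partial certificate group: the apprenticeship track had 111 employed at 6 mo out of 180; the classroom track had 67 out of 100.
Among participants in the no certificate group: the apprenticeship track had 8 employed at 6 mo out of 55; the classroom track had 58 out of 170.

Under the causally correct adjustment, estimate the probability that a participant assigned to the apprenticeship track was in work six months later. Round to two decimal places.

Qualification attained during the programme is downstream of the programme. One should not condition on a consequence of treatment, so the overall rates are the right comparison.
So P(outcome | do(the apprenticeship track)) is just the pooled rate for the apprenticeship track: 336/540 = 0.622.

0.62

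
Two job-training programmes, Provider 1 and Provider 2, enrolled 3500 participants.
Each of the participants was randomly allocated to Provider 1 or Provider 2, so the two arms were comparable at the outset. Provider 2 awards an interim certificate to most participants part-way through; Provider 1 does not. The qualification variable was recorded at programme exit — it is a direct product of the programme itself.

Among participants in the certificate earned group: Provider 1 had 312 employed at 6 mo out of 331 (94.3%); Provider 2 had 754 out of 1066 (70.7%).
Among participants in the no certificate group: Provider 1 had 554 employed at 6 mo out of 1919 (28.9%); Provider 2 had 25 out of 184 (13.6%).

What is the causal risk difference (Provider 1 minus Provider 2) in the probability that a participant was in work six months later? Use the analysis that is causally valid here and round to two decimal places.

-0.24

The stratified and pooled comparisons disagree (Provider 1 wins within each qualification attained during the programme; Provider 2 wins overall), so the answer turns on the causal role of qualification attained during the programme.
Stratifying would compare programmes among participants the programmes themselves sorted into qualification attained during the programme groups — a form of selection on an intermediate. The unconditioned pooled rates give the total causal effect.
The causal difference is the pooled difference: 0.385 − 0.623 = -0.238.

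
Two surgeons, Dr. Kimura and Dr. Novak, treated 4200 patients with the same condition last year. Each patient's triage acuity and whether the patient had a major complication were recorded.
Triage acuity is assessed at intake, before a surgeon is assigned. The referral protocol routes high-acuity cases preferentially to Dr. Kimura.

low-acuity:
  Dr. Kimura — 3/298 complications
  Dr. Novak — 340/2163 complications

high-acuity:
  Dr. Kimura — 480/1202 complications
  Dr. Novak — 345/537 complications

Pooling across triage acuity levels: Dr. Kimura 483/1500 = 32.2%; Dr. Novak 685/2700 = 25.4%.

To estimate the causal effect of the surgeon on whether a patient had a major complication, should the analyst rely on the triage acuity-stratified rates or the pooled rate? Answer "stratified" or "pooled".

The stratified and pooled comparisons disagree (Dr. Kimura wins within each triage acuity; Dr. Novak wins overall), so the answer turns on the causal role of triage acuity.
Here triage acuity is a common cause — it drives both which surgeon a case falls under and the outcome. The crude comparison mixes populations; the stratum-specific rates are the causally relevant ones.
Within each level — low-acuity: 1.0% vs 15.7%; high-acuity: 39.9% vs 64.2% — Dr. Kimura is lower every time.

stratified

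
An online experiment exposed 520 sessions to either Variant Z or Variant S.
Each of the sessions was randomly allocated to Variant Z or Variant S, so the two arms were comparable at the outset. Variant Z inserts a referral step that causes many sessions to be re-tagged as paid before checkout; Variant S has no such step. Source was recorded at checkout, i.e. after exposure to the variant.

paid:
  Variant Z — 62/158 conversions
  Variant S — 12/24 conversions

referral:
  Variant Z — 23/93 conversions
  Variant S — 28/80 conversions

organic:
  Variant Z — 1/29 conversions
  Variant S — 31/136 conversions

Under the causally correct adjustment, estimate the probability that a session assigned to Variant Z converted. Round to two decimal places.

The distribution of traffic source is itself part of what the variant does — it is an intermediate outcome. Holding it fixed would remove that part of the effect; the total effect is the pooled difference.
So P(outcome | do(Variant Z)) is just the pooled rate for Variant Z: 86/280 = 0.307.

0.31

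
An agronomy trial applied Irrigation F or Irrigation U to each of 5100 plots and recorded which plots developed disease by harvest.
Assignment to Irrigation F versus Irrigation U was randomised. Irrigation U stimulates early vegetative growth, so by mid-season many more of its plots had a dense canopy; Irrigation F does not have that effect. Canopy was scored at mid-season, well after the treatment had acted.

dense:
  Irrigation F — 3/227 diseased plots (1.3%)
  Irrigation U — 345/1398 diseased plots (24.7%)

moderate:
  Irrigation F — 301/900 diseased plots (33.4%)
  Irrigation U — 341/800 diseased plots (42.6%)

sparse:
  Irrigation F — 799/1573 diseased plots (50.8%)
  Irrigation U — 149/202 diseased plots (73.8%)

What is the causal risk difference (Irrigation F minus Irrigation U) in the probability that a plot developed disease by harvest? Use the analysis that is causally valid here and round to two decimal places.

+0.06

Within every mid-season canopy level Irrigation F has the lower rate, yet pooled Irrigation U does — Simpson's reversal.
Stratifying would compare irrigations among plots the irrigations themselves sorted into mid-season canopy groups — a form of selection on an intermediate. The unconditioned pooled rates give the total causal effect.
The causal difference is the pooled difference: 0.409 − 0.348 = +0.061.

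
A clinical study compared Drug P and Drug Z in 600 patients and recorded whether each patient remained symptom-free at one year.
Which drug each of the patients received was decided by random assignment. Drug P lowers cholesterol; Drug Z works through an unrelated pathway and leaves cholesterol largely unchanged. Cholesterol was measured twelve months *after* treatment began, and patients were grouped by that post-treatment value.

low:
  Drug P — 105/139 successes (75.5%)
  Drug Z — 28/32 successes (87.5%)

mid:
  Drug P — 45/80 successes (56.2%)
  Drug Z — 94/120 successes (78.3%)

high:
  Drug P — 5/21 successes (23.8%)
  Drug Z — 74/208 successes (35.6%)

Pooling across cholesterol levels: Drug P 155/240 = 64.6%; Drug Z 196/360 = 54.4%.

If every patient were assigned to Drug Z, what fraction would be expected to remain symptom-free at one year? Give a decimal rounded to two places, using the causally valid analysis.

0.54

Stratifying would compare drugs among patients the drugs themselves sorted into cholesterol groups — a form of selection on an intermediate. The unconditioned pooled rates give the total causal effect.
So P(outcome | do(Drug Z)) is just the pooled rate for Drug Z: 196/360 = 0.544.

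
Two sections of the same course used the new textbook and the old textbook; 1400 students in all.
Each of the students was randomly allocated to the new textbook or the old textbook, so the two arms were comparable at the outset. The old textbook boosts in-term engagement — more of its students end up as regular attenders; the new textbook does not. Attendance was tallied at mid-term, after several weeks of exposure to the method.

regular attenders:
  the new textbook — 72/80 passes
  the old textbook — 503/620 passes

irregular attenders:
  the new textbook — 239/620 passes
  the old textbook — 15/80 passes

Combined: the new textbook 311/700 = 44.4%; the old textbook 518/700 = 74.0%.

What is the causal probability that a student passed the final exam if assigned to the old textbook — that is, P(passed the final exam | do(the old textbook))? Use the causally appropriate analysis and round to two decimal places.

0.74

Mid-term attendance lies on the pathway teaching method → mid-term attendance → outcome, so adjusting for it blocks the indirect effect. For the total causal effect of teaching method, use the unadjusted pooled rates.
So P(outcome | do(the old textbook)) is just the pooled rate for the old textbook: 518/700 = 0.740.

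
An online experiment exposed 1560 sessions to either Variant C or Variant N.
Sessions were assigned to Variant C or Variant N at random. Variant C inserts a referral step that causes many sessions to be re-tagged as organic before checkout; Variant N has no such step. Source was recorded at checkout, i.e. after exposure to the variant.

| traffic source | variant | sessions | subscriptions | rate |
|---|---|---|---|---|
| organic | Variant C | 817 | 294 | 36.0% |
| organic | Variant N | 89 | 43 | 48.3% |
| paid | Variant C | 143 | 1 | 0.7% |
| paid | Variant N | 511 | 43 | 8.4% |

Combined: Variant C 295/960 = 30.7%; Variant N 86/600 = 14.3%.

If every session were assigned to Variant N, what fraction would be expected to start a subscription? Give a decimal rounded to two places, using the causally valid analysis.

The distribution of traffic source is itself part of what the variant does — it is an intermediate outcome. Holding it fixed would remove that part of the effect; the total effect is the pooled difference.
So P(outcome | do(Variant N)) is just the pooled rate for Variant N: 86/600 = 0.143.

0.14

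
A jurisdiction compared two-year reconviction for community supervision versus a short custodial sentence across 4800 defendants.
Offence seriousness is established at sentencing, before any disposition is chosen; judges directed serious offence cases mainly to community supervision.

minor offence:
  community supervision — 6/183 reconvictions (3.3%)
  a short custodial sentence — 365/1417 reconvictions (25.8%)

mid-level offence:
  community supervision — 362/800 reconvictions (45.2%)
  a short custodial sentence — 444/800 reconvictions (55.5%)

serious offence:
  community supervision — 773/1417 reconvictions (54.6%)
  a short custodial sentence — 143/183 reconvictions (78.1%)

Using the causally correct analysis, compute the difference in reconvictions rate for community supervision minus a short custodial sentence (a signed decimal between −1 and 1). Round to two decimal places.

-0.19

The stratified and pooled comparisons disagree (community supervision wins within each offence seriousness; a short custodial sentence wins overall), so the answer turns on the causal role of offence seriousness.
Nothing the disposition does changes offence seriousness; the imbalance is an allocation artefact. With offence seriousness also predicting the outcome, the pooled figure is confounded, and the within-stratum comparison is the causal one.
Adjusting over the population distribution of offence seriousness: 0.333·(0.033−0.258) + 0.333·(0.453−0.555) + 0.333·(0.546−0.781) = -0.188.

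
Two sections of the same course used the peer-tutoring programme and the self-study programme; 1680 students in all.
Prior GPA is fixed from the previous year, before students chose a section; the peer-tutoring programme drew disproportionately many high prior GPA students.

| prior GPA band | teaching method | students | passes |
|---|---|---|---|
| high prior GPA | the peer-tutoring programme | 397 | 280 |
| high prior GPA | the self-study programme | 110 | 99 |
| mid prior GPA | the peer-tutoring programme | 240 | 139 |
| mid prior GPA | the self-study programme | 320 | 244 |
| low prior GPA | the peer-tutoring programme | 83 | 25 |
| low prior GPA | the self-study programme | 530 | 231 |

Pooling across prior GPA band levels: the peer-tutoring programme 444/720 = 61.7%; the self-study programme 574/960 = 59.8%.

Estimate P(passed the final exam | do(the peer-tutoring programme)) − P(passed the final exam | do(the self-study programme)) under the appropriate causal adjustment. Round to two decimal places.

-0.17

the self-study programme is higher inside every prior GPA band stratum but the peer-tutoring programme is higher in aggregate. Whether to stratify depends on how prior GPA band relates to the teaching method.
Here prior GPA band is a common cause — it drives both which teaching method a case falls under and the outcome. The crude comparison mixes populations; the stratum-specific rates are the causally relevant ones.
Adjusting over the population distribution of prior GPA band: 0.302·(0.705−0.900) + 0.333·(0.579−0.762) + 0.365·(0.301−0.436) = -0.169.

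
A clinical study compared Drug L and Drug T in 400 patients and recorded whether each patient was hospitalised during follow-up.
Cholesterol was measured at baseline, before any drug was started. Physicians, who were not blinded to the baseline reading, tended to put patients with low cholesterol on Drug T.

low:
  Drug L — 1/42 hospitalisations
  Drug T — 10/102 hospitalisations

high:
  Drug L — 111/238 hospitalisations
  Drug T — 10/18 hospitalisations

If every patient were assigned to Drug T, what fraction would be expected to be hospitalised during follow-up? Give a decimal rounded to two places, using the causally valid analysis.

0.39

Nothing the drug does changes cholesterol; the imbalance is an allocation artefact. With cholesterol also predicting the outcome, the pooled figure is confounded, and the within-stratum comparison is the causal one.
Standardising Drug T to the population cholesterol mix: 0.360·10/102 + 0.640·10/18 = 0.391.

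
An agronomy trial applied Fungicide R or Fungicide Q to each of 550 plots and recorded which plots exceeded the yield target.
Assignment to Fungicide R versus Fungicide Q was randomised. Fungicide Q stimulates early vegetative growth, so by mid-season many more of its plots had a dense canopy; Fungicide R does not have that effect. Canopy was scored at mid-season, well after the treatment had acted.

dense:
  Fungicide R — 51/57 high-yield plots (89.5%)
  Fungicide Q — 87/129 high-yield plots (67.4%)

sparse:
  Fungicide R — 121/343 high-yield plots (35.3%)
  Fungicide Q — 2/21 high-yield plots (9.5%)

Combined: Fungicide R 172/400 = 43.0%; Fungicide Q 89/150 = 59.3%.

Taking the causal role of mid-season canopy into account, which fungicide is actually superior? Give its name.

Mid-season canopy is downstream of the fungicide. One should not condition on a consequence of treatment, so the overall rates are the right comparison.
Pooled: Fungicide R 43.0% vs Fungicide Q 59.3%; Fungicide Q is higher overall.

Fungicide Q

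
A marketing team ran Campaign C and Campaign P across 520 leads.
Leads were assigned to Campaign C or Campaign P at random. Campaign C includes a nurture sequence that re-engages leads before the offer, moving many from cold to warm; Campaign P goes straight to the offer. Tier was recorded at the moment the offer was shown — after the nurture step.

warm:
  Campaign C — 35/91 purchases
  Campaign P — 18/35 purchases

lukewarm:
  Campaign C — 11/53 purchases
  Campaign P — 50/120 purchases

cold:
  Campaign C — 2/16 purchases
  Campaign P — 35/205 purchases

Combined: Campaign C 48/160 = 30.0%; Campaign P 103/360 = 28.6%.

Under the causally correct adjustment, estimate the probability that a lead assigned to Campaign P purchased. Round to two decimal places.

Stratifying would compare campaigns among leads the campaigns themselves sorted into engagement tier groups — a form of selection on an intermediate. The unconditioned pooled rates give the total causal effect.
So P(outcome | do(Campaign P)) is just the pooled rate for Campaign P: 103/360 = 0.286.

0.29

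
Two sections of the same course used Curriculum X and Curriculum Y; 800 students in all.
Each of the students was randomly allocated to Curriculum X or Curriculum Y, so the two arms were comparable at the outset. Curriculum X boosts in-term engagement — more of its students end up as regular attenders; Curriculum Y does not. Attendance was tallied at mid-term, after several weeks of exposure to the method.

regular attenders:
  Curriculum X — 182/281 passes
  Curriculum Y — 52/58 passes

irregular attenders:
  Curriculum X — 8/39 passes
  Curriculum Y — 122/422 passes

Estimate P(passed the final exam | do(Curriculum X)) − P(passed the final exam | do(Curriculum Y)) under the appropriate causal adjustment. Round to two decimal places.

Because the teaching method influences mid-term attendance, mid-term attendance is a post-treatment mediator, not a confounder. Stratifying on it would bias the estimate; the causal effect is the crude pooled difference.
The causal difference is the pooled difference: 0.594 − 0.362 = +0.231.

+0.23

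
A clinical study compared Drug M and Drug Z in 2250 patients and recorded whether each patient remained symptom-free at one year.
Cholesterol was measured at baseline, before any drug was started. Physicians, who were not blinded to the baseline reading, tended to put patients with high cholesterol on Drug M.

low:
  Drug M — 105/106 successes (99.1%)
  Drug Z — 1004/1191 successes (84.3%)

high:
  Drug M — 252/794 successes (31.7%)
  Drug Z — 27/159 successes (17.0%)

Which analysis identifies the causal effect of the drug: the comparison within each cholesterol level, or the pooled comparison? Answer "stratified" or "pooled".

stratified

Cholesterol is set before the drug has any effect — it is not caused by the drug — and it independently drives the outcome. That makes it a confounder, so the causal comparison is within cholesterol levels.
Within each level — low: 99.1% vs 84.3%; high: 31.7% vs 17.0% — Drug M is higher every time.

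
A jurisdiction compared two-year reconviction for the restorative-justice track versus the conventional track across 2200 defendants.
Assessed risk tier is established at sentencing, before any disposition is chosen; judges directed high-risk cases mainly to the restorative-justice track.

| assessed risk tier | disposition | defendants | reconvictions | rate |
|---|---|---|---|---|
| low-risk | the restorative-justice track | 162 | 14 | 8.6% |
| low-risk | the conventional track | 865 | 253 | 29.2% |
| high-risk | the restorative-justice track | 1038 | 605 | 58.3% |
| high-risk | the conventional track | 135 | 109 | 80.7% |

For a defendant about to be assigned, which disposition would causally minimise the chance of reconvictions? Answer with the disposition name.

Within every assessed risk tier level the restorative-justice track has the lower rate, yet pooled the conventional track does — Simpson's reversal.
Assessed risk tier is set before the disposition has any effect — it is not caused by the disposition — and it independently drives the outcome. That makes it a confounder, so the causal comparison is within assessed risk tier levels.
Within each level — low-risk: 8.6% vs 29.2%; high-risk: 58.3% vs 80.7% — the restorative-justice track is lower every time.

the restorative-justice track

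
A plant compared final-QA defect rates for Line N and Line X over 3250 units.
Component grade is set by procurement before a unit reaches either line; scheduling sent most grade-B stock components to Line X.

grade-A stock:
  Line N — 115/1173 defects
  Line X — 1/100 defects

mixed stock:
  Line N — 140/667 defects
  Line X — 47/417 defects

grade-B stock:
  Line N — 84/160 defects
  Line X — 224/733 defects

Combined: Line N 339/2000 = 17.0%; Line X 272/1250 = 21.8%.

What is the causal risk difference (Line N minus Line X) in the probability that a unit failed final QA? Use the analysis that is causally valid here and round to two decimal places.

+0.13

Component grade satisfies the back-door criterion: it is not a descendant of the line, and it blocks the spurious path from line to outcome. Adjusting for it (i.e., using the within-component grade rates) gives the causal effect.
Adjusting over the population distribution of component grade: 0.392·(0.098−0.010) + 0.334·(0.210−0.113) + 0.275·(0.525−0.306) = +0.127.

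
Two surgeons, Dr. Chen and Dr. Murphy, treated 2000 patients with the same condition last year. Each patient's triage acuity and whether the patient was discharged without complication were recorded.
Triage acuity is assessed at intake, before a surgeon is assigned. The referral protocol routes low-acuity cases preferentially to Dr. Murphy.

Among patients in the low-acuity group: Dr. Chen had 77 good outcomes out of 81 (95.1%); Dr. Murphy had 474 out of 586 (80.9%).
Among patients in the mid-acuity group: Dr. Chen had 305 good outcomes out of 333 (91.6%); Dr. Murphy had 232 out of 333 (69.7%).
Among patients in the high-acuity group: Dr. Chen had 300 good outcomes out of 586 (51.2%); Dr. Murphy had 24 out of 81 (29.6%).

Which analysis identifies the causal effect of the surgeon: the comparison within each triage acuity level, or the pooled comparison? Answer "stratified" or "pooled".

The triage acuity-specific comparison favours Dr. Chen throughout, but the pooled figures favour Dr. Murphy. The question is whether to condition on triage acuity.
Triage acuity differs across surgeons for reasons unrelated to any effect of the surgeon itself, and it separately predicts the outcome — a classic confounder. We must compare within triage acuity levels.
Within each level — low-acuity: 95.1% vs 80.9%; mid-acuity: 91.6% vs 69.7%; high-acuity: 51.2% vs 29.6% — Dr. Chen is higher every time.

stratified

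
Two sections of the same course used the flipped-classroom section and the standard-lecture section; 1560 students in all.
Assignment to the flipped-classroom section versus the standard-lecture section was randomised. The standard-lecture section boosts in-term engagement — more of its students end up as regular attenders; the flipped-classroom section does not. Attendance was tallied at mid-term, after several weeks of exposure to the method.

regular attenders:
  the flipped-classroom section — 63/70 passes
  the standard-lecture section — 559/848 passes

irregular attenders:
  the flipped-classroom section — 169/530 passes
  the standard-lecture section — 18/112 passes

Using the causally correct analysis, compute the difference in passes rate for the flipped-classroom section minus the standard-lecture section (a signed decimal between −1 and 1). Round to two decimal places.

Because the teaching method influences mid-term attendance, mid-term attendance is a post-treatment mediator, not a confounder. Stratifying on it would bias the estimate; the causal effect is the crude pooled difference.
The causal difference is the pooled difference: 0.387 − 0.601 = -0.214.

-0.21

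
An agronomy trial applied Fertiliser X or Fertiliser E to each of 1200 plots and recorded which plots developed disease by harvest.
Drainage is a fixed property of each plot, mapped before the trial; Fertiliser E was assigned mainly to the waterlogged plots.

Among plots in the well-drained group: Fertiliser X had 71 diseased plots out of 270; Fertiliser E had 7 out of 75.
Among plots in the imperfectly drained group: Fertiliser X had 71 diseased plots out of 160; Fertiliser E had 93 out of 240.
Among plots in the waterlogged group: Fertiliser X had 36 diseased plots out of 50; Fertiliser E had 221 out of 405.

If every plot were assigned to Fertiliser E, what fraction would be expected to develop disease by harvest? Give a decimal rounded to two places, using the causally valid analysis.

0.36

Field drainage satisfies the back-door criterion: it is not a descendant of the fertiliser, and it blocks the spurious path from fertiliser to outcome. Adjusting for it (i.e., using the within-field drainage rates) gives the causal effect.
Standardising Fertiliser E to the population field drainage mix: 0.287·7/75 + 0.333·93/240 + 0.379·221/405 = 0.363.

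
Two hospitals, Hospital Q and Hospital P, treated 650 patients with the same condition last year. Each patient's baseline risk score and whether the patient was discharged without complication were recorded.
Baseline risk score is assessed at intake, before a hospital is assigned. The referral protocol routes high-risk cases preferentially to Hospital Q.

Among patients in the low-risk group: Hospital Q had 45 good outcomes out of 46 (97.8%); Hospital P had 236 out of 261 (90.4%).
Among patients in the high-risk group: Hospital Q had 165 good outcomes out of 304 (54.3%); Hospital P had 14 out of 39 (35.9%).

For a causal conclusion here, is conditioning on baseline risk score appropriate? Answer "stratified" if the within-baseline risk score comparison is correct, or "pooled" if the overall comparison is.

Baseline risk score is set before the hospital has any effect — it is not caused by the hospital — and it independently drives the outcome. That makes it a confounder, so the causal comparison is within baseline risk score levels.
Within each level — low-risk: 97.8% vs 90.4%; high-risk: 54.3% vs 35.9% — Hospital Q is higher every time.

stratified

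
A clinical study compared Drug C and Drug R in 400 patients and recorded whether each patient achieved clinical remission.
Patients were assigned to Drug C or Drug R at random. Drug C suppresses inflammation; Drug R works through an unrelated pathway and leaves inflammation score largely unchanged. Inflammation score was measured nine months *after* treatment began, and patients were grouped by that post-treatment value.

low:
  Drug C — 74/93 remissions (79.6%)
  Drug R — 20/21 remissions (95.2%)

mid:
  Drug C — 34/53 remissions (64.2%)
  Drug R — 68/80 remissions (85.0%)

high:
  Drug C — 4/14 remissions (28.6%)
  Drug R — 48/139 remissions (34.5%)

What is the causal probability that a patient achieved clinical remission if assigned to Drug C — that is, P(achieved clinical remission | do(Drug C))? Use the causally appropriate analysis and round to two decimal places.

0.70

Inflammation score is downstream of the drug. One should not condition on a consequence of treatment, so the overall rates are the right comparison.
So P(outcome | do(Drug C)) is just the pooled rate for Drug C: 112/160 = 0.700.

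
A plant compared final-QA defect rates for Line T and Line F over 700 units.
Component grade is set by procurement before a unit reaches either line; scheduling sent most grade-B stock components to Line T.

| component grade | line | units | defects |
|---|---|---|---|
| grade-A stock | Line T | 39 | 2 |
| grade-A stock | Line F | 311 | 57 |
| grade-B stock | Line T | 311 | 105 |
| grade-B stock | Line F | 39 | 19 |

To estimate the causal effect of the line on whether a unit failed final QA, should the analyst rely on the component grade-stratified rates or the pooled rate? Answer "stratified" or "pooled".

stratified

The component grade-specific comparison favours Line T throughout, but the pooled figures favour Line F. The question is whether to condition on component grade.
Component grade satisfies the back-door criterion: it is not a descendant of the line, and it blocks the spurious path from line to outcome. Adjusting for it (i.e., using the within-component grade rates) gives the causal effect.
Within each level — grade-A stock: 5.1% vs 18.3%; grade-B stock: 33.8% vs 48.7% — Line T is lower every time.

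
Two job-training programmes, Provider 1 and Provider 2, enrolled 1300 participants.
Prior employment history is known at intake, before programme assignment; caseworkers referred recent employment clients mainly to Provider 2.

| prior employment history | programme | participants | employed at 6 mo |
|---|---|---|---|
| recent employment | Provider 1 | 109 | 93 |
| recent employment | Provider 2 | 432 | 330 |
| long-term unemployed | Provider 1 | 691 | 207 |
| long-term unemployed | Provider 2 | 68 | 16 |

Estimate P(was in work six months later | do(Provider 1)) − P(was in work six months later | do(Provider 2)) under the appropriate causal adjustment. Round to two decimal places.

+0.07

The prior employment history-specific comparison favours Provider 1 throughout, but the pooled figures favour Provider 2. The question is whether to condition on prior employment history.
Here prior employment history is a common cause — it drives both which programme a case falls under and the outcome. The crude comparison mixes populations; the stratum-specific rates are the causally relevant ones.
Adjusting over the population distribution of prior employment history: 0.416·(0.853−0.764) + 0.584·(0.300−0.235) = +0.075.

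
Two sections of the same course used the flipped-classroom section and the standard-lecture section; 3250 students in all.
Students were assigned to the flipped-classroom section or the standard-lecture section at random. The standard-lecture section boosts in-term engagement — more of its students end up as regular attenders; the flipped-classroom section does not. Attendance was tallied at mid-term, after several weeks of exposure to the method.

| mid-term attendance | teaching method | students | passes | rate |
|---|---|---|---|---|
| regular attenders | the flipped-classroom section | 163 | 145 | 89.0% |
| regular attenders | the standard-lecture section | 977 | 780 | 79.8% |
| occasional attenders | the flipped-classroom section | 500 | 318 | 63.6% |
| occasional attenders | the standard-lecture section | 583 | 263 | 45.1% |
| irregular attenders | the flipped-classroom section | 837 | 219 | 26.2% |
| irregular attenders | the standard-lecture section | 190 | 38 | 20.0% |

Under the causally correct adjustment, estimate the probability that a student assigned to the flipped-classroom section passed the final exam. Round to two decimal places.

Within every mid-term attendance level the flipped-classroom section has the higher rate, yet pooled the standard-lecture section does — Simpson's reversal.
Because the teaching method influences mid-term attendance, mid-term attendance is a post-treatment mediator, not a confounder. Stratifying on it would bias the estimate; the causal effect is the crude pooled difference.
So P(outcome | do(the flipped-classroom section)) is just the pooled rate for the flipped-classroom section: 682/1500 = 0.455.

0.45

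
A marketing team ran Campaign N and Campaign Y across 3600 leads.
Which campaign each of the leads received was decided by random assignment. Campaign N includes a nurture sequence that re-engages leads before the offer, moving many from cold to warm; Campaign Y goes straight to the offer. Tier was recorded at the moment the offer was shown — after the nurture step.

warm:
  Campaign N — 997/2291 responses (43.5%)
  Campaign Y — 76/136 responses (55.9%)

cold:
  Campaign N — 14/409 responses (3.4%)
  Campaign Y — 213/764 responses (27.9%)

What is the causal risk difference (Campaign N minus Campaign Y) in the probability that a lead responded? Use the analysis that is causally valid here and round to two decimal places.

+0.05

Campaign Y is higher inside every engagement tier stratum but Campaign N is higher in aggregate. Whether to stratify depends on how engagement tier relates to the campaign.
Engagement tier is downstream of the campaign. One should not condition on a consequence of treatment, so the overall rates are the right comparison.
The causal difference is the pooled difference: 0.374 − 0.321 = +0.053.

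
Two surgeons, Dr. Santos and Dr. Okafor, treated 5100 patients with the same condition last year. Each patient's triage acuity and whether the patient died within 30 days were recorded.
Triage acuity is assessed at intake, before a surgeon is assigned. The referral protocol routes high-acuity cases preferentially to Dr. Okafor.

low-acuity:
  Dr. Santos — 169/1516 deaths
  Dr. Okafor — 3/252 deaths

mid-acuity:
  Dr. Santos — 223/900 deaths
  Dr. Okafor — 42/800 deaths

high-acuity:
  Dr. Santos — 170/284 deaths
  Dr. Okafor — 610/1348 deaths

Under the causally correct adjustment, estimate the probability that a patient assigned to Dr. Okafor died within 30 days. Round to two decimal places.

0.17

Dr. Okafor is lower inside every triage acuity stratum but Dr. Santos is lower in aggregate. Whether to stratify depends on how triage acuity relates to the surgeon.
Nothing the surgeon does changes triage acuity; the imbalance is an allocation artefact. With triage acuity also predicting the outcome, the pooled figure is confounded, and the within-stratum comparison is the causal one.
Standardising Dr. Okafor to the population triage acuity mix: 0.347·3/252 + 0.333·42/800 + 0.320·610/1348 = 0.166.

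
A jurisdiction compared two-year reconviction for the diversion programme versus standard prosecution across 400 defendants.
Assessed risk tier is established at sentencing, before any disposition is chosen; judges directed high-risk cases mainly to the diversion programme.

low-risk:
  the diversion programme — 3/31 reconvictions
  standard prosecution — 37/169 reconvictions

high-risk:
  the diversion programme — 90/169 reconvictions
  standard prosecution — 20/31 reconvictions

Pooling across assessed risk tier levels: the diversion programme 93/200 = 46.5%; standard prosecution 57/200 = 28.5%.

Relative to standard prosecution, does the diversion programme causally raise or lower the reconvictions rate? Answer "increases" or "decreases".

Assessed risk tier is set before the disposition has any effect — it is not caused by the disposition — and it independently drives the outcome. That makes it a confounder, so the causal comparison is within assessed risk tier levels.
Within each level — low-risk: 9.7% vs 21.9%; high-risk: 53.3% vs 64.5% — the diversion programme is lower every time.

decreases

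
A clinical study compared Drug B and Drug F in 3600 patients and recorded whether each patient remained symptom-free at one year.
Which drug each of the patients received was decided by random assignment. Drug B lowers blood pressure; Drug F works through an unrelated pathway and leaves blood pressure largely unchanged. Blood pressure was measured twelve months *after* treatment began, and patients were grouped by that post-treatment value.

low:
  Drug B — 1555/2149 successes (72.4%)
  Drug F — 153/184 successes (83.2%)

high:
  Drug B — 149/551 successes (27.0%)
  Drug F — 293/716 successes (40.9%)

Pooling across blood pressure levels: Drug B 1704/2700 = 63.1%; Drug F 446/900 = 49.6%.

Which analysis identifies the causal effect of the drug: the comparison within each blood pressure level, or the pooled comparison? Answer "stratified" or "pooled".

pooled

The distribution of blood pressure is itself part of what the drug does — it is an intermediate outcome. Holding it fixed would remove that part of the effect; the total effect is the pooled difference.
Pooled: Drug B 63.1% vs Drug F 49.6%; Drug B is higher overall.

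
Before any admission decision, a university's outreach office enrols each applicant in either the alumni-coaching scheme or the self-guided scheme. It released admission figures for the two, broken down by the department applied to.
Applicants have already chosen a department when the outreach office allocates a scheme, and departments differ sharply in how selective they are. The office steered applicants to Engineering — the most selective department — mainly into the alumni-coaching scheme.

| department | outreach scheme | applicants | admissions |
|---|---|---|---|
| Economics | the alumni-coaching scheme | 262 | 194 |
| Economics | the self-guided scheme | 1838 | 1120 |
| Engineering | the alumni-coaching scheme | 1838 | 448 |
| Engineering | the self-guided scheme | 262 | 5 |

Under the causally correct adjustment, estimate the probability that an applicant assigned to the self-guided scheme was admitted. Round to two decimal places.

0.31

The department-specific comparison favours the alumni-coaching scheme throughout, but the pooled figures favour the self-guided scheme. The question is whether to condition on department.
The imbalance in department arose from how applicants were allocated, not from anything the outreach scheme did; and department independently affects the outcome. The pooled gap is confounded — condition on department.
Standardising the self-guided scheme to the population department mix: 0.500·1120/1838 + 0.500·5/262 = 0.314.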